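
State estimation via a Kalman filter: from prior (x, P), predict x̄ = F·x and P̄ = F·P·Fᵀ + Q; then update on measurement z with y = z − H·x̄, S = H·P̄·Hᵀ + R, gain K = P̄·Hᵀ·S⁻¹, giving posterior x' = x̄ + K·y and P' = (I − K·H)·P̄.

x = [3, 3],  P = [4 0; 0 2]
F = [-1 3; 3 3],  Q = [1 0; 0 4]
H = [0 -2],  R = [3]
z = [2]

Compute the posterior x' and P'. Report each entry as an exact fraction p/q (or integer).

x' = [954/235, -178/235]
P' = [5261/235 18/235; 18/235 174/235]

x̄ = F·x = [6, 18]
P̄ = F·P·Fᵀ + Q = [23 6; 6 58]
y = z − H·x̄ = [38]
S = H·P̄·Hᵀ + R = [235]
K = P̄·Hᵀ·S⁻¹ = [-12/235; -116/235]
x' = x̄ + K·y = [954/235, -178/235]
P' = (I − K·H)·P̄ = [5261/235 18/235; 18/235 174/235]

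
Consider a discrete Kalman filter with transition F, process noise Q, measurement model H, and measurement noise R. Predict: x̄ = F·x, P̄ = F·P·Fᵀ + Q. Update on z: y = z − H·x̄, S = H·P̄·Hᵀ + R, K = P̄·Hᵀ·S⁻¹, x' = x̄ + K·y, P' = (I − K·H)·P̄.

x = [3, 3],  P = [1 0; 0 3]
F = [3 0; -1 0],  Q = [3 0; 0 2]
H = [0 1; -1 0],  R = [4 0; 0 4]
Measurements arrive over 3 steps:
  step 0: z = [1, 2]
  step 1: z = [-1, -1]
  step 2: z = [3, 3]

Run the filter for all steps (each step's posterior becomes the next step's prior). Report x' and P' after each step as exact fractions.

step 0: x' = [54/103, -21/103], P' = [300/103 -48/103; -48/103 156/103]
step 1: x' = [1469/1257, -7027/11313], P' = [1404/419 -800/1257; -800/1257 17884/11313]
step 2: x' = [-46333/17207, 239597/154863], P' = [58380/17207 -11232/17207; -11232/17207 81932/51621]

step 0: x̄ = F·x = [9, -3]
step 0: P̄ = F·P·Fᵀ + Q = [12 -3; -3 3]
step 0: y = z − H·x̄ = [4, 11]
step 0: S = H·P̄·Hᵀ + R = [7 3; 3 16]
step 0: K = P̄·Hᵀ·S⁻¹ = [-12/103 -75/103; 39/103 12/103]
step 0: x' = x̄ + K·y = [54/103, -21/103]
step 0: P' = (I − K·H)·P̄ = [300/103 -48/103; -48/103 156/103]
step 1: x̄ = F·x = [162/103, -54/103]
step 1: P̄ = F·P·Fᵀ + Q = [3009/103 -900/103; -900/103 506/103]
step 1: y = z − H·x̄ = [-49/103, 59/103]
step 1: S = H·P̄·Hᵀ + R = [918/103 900/103; 900/103 3421/103]
step 1: K = P̄·Hᵀ·S⁻¹ = [-200/1257 -351/419; 4471/11313 200/1257]
step 1: x' = x̄ + K·y = [1469/1257, -7027/11313]
step 1: P' = (I − K·H)·P̄ = [1404/419 -800/1257; -800/1257 17884/11313]
step 2: x̄ = F·x = [1469/419, -1469/1257]
step 2: P̄ = F·P·Fᵀ + Q = [13893/419 -4212/419; -4212/419 2242/419]
step 2: y = z − H·x̄ = [5240/1257, 2726/419]
step 2: S = H·P̄·Hᵀ + R = [3918/419 4212/419; 4212/419 15569/419]
step 2: K = P̄·Hᵀ·S⁻¹ = [-2808/17207 -14595/17207; 20483/51621 2808/17207]
step 2: x' = x̄ + K·y = [-46333/17207, 239597/154863]
step 2: P' = (I − K·H)·P̄ = [58380/17207 -11232/17207; -11232/17207 81932/51621]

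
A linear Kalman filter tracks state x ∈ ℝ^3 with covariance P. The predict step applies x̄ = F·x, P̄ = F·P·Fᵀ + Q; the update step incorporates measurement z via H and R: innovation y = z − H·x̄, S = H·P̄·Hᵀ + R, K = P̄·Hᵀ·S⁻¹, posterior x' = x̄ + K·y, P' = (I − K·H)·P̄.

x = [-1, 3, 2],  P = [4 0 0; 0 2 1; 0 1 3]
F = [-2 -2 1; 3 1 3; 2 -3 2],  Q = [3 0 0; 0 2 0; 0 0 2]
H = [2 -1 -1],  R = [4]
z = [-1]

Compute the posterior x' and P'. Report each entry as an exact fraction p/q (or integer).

x̄ = F·x = [-2, 6, -7]
P̄ = F·P·Fᵀ + Q = [26 -24 -5; -24 73 29; -5 29 36]
y = z − H·x̄ = [2]
S = H·P̄·Hᵀ + R = [391]
K = P̄·Hᵀ·S⁻¹ = [81/391; -150/391; -75/391]
x' = x̄ + K·y = [-620/391, 2046/391, -2887/391]
P' = (I − K·H)·P̄ = [3605/391 2766/391 4120/391; 2766/391 6043/391 89/391; 4120/391 89/391 8451/391]

x' = [-620/391, 2046/391, -2887/391]
P' = [3605/391 2766/391 4120/391; 2766/391 6043/391 89/391; 4120/391 89/391 8451/391]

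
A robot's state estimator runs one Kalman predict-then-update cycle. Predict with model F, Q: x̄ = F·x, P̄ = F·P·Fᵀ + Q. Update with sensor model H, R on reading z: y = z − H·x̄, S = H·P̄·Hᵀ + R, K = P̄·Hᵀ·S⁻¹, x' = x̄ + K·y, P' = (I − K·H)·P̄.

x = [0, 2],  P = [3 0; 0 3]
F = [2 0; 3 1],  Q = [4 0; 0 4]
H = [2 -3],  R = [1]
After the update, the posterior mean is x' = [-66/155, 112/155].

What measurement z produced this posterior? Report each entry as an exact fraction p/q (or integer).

z = [-3]

x̄ = F·x = [0, 2]
P̄ = F·P·Fᵀ + Q = [16 18; 18 34]
S = H·P̄·Hᵀ + R = [155]
K = P̄·Hᵀ·S⁻¹ = [-22/155; -66/155]
x' − x̄ = [-66/155, -198/155] = K·y
y = (KᵀK)⁻¹·Kᵀ·(x' − x̄) = [3]
z = y + H·x̄ = [3] + [-6] = [-3]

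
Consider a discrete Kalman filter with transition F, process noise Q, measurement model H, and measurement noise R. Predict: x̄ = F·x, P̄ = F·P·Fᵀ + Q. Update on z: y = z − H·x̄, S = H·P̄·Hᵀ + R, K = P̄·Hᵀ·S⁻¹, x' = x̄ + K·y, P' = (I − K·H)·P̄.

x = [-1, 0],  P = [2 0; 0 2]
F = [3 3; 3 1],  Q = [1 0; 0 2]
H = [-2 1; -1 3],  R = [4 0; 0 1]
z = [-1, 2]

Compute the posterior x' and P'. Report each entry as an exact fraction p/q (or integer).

x' = [743/799, 759/799]
P' = [4477/3196 857/1598; 857/1598 249/799]

x̄ = F·x = [-3, -3]
P̄ = F·P·Fᵀ + Q = [37 24; 24 22]
y = z − H·x̄ = [-4, 8]
S = H·P̄·Hᵀ + R = [78 -28; -28 92]
K = P̄·Hᵀ·S⁻¹ = [-905/1598 665/3196; -152/799 637/1598]
x' = x̄ + K·y = [743/799, 759/799]
P' = (I − K·H)·P̄ = [4477/3196 857/1598; 857/1598 249/799]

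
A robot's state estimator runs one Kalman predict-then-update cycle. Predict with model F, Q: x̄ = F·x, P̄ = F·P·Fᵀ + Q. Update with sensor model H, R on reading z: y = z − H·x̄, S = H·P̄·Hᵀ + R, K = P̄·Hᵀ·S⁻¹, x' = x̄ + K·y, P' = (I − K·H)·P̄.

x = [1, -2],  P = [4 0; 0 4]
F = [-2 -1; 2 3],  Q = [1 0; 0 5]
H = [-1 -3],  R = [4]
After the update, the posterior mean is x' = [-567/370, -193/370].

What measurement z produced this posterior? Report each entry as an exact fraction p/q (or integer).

z = [3]

x̄ = F·x = [0, -4]
P̄ = F·P·Fᵀ + Q = [21 -28; -28 57]
S = H·P̄·Hᵀ + R = [370]
K = P̄·Hᵀ·S⁻¹ = [63/370; -143/370]
x' − x̄ = [-567/370, 1287/370] = K·y
y = (KᵀK)⁻¹·Kᵀ·(x' − x̄) = [-9]
z = y + H·x̄ = [-9] + [12] = [3]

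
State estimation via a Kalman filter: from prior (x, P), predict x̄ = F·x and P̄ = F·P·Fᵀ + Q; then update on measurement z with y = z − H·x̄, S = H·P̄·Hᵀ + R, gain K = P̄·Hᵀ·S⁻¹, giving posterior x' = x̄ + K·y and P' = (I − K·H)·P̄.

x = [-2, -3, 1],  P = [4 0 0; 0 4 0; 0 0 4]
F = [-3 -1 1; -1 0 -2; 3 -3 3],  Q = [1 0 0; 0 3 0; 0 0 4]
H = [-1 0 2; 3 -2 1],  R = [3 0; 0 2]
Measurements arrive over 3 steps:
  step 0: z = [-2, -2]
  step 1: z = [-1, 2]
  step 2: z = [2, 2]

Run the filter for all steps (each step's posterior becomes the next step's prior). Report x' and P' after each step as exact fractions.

step 0: x̄ = F·x = [10, 0, 6]
step 0: P̄ = F·P·Fᵀ + Q = [45 4 -12; 4 23 -36; -12 -36 112]
step 0: y = z − H·x̄ = [-4, -38]
step 0: S = H·P̄·Hᵀ + R = [544 181; 181 635]
step 0: K = P̄·Hᵀ·S⁻¹ = [-64630/312679 75049/312679; -35590/312679 -24324/312679; 123072/312679 37796/312679]
step 0: x' = x̄ + K·y = [533448/312679, 1066672/312679, -52462/312679]
step 0: P' = (I − K·H)·P̄ = [980450/312679 1592266/312679 393280/312679; 1592266/312679 2784097/312679 742748/312679; 393280/312679 742748/312679 381248/312679]
step 1: x̄ = F·x = [-2719478/312679, -428524/312679, -1757058/312679]
step 1: P̄ = F·P·Fᵀ + Q = [18010494/312679 7223016/312679 3409413/312679; 7223016/312679 5016599/312679 464928/312679; 3409413/312679 464928/312679 3611659/312679]
step 1: y = z − H·x̄ = [481959/312679, 9683802/312679]
step 1: S = H·P̄·Hᵀ + R = [19757515/312679 -17174779/312679; -17174779/312679 118318433/312679]
step 1: K = P̄·Hᵀ·S⁻¹ = [-1873337673/6532914526 2102019087/6532914526; -858338171/3266457263 209476285/3266457263; 2152310777/6532914526 1025247375/6532914526]
step 1: x' = x̄ + K·y = [5393861941/6532914526, 687886711/3266457263, -1640953185/6532914526]
step 1: P' = (I − K·H)·P̄ = [20209933881/6532914526 15930180975/3266457263 7294960431/6532914526; 15930180975/3266457263 27024586793/3266457263 6677583231/3266457263; 7294960431/6532914526 6677583231/3266457263 6875946381/6532914526]
step 2: x̄ = F·x = [-9599156215/3266457263, -2111955571/6532914526, 3565703001/3266457263]
step 2: P̄ = F·P·Fᵀ + Q = [185014757806/3266457263 70961702955/3266457263 34073682657/3266457263; 70961702955/3266457263 96492304707/6532914526 4085980407/3266457263; 34073682657/3266457263 4085980407/3266457263 36888459539/3266457263]
step 2: y = z − H·x̄ = [-10197647691/3266457263, 29652724599/3266457263]
step 2: S = H·P̄·Hᵀ + R = [206073237123/3266457263 -185319456773/3266457263; -185319456773/3266457263 1238096542587/3266457263]
step 2: K = P̄·Hᵀ·S⁻¹ = [-18925477512693/67594719160744 21582105997133/67594719160744; -8482079403597/33797359580372 2019204779577/33797359580372; 1322204471185/3976159950632 618416106671/3976159950632]
step 2: x' = x̄ + K·y = [28182112010195/33797359580372, 8471174643172/8449339895093, 2913271330701/1988079975316]
step 2: P' = (I − K·H)·P̄ = [196803188027501/67594719160744 154314682458237/33797359580372 4118433984983/3976159950632; 154314682458237/33797359580372 65417482492410/8449339895093 3790248360219/1988079975316; 4118433984983/3976159950632 3790248360219/1988079975316 4042523699269/3976159950632]

step 0: x' = [533448/312679, 1066672/312679, -52462/312679], P' = [980450/312679 1592266/312679 393280/312679; 1592266/312679 2784097/312679 742748/312679; 393280/312679 742748/312679 381248/312679]
step 1: x' = [5393861941/6532914526, 687886711/3266457263, -1640953185/6532914526], P' = [20209933881/6532914526 15930180975/3266457263 7294960431/6532914526; 15930180975/3266457263 27024586793/3266457263 6677583231/3266457263; 7294960431/6532914526 6677583231/3266457263 6875946381/6532914526]
step 2: x' = [28182112010195/33797359580372, 8471174643172/8449339895093, 2913271330701/1988079975316], P' = [196803188027501/67594719160744 154314682458237/33797359580372 4118433984983/3976159950632; 154314682458237/33797359580372 65417482492410/8449339895093 3790248360219/1988079975316; 4118433984983/3976159950632 3790248360219/1988079975316 4042523699269/3976159950632]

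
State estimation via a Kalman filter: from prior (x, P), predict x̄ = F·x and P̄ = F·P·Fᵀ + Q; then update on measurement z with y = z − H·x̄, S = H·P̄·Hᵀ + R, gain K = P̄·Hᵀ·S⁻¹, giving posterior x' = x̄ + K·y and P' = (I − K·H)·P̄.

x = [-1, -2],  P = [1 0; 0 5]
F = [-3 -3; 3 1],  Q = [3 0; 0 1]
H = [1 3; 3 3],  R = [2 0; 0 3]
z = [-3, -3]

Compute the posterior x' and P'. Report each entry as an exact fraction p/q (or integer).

x' = [711/3542, -3985/3542]
P' = [4299/3542 -2559/3542; -2559/3542 1983/3542]

x̄ = F·x = [9, -5]
P̄ = F·P·Fᵀ + Q = [57 -24; -24 15]
y = z − H·x̄ = [3, -15]
S = H·P̄·Hᵀ + R = [50 18; 18 219]
K = P̄·Hᵀ·S⁻¹ = [-1689/3542 870/1771; 1695/3542 -288/1771]
x' = x̄ + K·y = [711/3542, -3985/3542]
P' = (I − K·H)·P̄ = [4299/3542 -2559/3542; -2559/3542 1983/3542]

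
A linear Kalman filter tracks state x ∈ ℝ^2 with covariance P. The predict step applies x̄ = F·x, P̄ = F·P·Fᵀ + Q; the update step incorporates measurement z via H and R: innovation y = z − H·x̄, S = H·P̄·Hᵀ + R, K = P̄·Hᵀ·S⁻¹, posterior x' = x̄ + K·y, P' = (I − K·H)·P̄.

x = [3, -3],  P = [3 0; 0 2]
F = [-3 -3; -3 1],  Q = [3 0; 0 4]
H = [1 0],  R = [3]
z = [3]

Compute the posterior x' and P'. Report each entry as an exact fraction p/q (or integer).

x' = [48/17, -183/17]
P' = [48/17 21/17; 21/17 414/17]

x̄ = F·x = [0, -12]
P̄ = F·P·Fᵀ + Q = [48 21; 21 33]
y = z − H·x̄ = [3]
S = H·P̄·Hᵀ + R = [51]
K = P̄·Hᵀ·S⁻¹ = [16/17; 7/17]
x' = x̄ + K·y = [48/17, -183/17]
P' = (I − K·H)·P̄ = [48/17 21/17; 21/17 414/17]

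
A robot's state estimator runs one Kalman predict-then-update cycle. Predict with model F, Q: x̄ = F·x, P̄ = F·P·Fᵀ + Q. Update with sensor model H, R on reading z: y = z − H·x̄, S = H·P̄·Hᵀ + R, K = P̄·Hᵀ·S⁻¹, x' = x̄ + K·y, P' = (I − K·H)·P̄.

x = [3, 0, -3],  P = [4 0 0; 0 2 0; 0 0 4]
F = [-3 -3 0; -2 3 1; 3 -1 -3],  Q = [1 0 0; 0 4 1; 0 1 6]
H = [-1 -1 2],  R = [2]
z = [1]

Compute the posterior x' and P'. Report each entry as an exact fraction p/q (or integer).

x' = [-2/65, 7/11, 57/65]
P' = [2244/65 -16 591/65; -16 202/11 1; 591/65 1 349/65]

x̄ = F·x = [-9, -9, 18]
P̄ = F·P·Fᵀ + Q = [55 6 -30; 6 42 -41; -30 -41 80]
y = z − H·x̄ = [-53]
S = H·P̄·Hᵀ + R = [715]
K = P̄·Hᵀ·S⁻¹ = [-11/65; -2/11; 21/65]
x' = x̄ + K·y = [-2/65, 7/11, 57/65]
P' = (I − K·H)·P̄ = [2244/65 -16 591/65; -16 202/11 1; 591/65 1 349/65]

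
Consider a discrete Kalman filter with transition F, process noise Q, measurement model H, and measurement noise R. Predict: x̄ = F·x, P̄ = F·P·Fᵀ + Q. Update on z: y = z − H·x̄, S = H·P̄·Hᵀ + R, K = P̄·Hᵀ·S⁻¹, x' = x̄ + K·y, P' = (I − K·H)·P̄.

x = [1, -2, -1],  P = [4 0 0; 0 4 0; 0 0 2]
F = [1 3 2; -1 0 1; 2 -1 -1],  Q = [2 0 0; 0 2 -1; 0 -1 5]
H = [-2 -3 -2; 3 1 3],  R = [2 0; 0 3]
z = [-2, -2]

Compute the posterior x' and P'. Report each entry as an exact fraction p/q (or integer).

x̄ = F·x = [-7, -2, 5]
P̄ = F·P·Fᵀ + Q = [50 0 -8; 0 8 -11; -8 -11 27]
y = z − H·x̄ = [-12, 6]
S = H·P̄·Hᵀ + R = [186 -269; -269 494]
K = P̄·Hᵀ·S⁻¹ = [-1086/2789 120/2789; -7713/19523 -5188/19523; 9904/19523 7211/19523]
x' = x̄ + K·y = [-5771/2789, 22382/19523, 22033/19523]
P' = (I − K·H)·P̄ = [33106/2789 828/2789 -33262/2789; 828/2789 11058/19523 -14670/19523; -33262/2789 -14670/19523 244935/19523]

x' = [-5771/2789, 22382/19523, 22033/19523]
P' = [33106/2789 828/2789 -33262/2789; 828/2789 11058/19523 -14670/19523; -33262/2789 -14670/19523 244935/19523]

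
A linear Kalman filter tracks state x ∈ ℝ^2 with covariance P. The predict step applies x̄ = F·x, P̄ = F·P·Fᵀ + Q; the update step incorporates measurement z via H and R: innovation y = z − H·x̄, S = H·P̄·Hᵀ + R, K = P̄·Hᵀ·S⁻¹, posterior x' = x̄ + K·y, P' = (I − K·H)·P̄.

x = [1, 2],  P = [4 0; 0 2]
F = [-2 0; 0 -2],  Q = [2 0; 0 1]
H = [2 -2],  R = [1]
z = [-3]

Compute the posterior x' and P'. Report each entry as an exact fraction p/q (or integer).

x' = [-470/109, -310/109]
P' = [666/109 648/109; 648/109 657/109]

x̄ = F·x = [-2, -4]
P̄ = F·P·Fᵀ + Q = [18 0; 0 9]
y = z − H·x̄ = [-7]
S = H·P̄·Hᵀ + R = [109]
K = P̄·Hᵀ·S⁻¹ = [36/109; -18/109]
x' = x̄ + K·y = [-470/109, -310/109]
P' = (I − K·H)·P̄ = [666/109 648/109; 648/109 657/109]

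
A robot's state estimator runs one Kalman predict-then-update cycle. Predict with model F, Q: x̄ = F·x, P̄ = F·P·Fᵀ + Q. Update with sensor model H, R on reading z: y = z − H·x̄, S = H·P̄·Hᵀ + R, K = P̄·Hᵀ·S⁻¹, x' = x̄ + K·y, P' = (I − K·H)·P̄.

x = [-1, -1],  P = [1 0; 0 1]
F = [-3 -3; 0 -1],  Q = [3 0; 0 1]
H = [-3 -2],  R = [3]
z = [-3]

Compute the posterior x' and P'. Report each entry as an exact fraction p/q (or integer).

x' = [243/236, 15/236]
P' = [195/236 -189/236; -189/236 303/236]

x̄ = F·x = [6, 1]
P̄ = F·P·Fᵀ + Q = [21 3; 3 2]
y = z − H·x̄ = [17]
S = H·P̄·Hᵀ + R = [236]
K = P̄·Hᵀ·S⁻¹ = [-69/236; -13/236]
x' = x̄ + K·y = [243/236, 15/236]
P' = (I − K·H)·P̄ = [195/236 -189/236; -189/236 303/236]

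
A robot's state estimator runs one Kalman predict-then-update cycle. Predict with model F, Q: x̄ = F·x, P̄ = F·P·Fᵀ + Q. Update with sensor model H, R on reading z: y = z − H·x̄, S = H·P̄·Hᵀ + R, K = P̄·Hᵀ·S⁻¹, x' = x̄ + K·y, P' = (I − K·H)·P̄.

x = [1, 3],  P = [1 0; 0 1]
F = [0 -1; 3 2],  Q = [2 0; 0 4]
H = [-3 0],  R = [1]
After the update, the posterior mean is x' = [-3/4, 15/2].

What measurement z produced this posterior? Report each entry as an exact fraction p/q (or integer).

x̄ = F·x = [-3, 9]
P̄ = F·P·Fᵀ + Q = [3 -2; -2 17]
S = H·P̄·Hᵀ + R = [28]
K = P̄·Hᵀ·S⁻¹ = [-9/28; 3/14]
x' − x̄ = [9/4, -3/2] = K·y
y = (KᵀK)⁻¹·Kᵀ·(x' − x̄) = [-7]
z = y + H·x̄ = [-7] + [9] = [2]

z = [2]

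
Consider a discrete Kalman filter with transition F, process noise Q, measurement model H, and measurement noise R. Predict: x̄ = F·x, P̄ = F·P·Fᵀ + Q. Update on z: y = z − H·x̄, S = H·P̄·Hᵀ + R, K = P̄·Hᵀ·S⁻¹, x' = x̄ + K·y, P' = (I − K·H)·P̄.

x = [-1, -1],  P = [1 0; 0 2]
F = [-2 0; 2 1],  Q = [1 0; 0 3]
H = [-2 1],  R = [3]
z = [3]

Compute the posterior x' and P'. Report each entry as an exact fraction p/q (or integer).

x̄ = F·x = [2, -3]
P̄ = F·P·Fᵀ + Q = [5 -4; -4 9]
y = z − H·x̄ = [10]
S = H·P̄·Hᵀ + R = [48]
K = P̄·Hᵀ·S⁻¹ = [-7/24; 17/48]
x' = x̄ + K·y = [-11/12, 13/24]
P' = (I − K·H)·P̄ = [11/12 23/24; 23/24 143/48]

x' = [-11/12, 13/24]
P' = [11/12 23/24; 23/24 143/48]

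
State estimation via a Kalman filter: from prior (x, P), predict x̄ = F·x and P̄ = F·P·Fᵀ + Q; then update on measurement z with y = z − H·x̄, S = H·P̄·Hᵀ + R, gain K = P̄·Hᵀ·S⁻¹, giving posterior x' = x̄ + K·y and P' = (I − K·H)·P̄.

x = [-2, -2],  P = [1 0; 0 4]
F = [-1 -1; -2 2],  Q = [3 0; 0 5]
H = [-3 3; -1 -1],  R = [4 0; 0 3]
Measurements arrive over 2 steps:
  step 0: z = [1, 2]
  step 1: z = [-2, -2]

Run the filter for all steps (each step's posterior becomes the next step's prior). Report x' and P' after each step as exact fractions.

step 0: x' = [-6/13, -583/2405], P' = [28/39 20/39; 20/39 5384/7215]
step 1: x' = [15409741/12473924, 7300185/12473924], P' = [8767839/12473924 6147627/12473924; 6147627/12473924 8877303/12473924]

step 0: x̄ = F·x = [4, 0]
step 0: P̄ = F·P·Fᵀ + Q = [8 -6; -6 25]
step 0: y = z − H·x̄ = [13, 6]
step 0: S = H·P̄·Hᵀ + R = [409 -51; -51 24]
step 0: K = P̄·Hᵀ·S⁻¹ = [-2/13 -16/39; 421/2405 -3028/7215]
step 0: x' = x̄ + K·y = [-6/13, -583/2405]
step 0: P' = (I − K·H)·P̄ = [28/39 20/39; 20/39 5384/7215]
step 1: x̄ = F·x = [1693/2405, 1054/2405]
step 1: P̄ = F·P·Fᵀ + Q = [13203/2405 -136/2405; -136/2405 48731/7215]
step 1: y = z − H·x̄ = [-2893/2405, -2063/2405]
step 1: S = H·P̄·Hᵀ + R = [277088/2405 -9122/2405; -9122/2405 109169/7215]
step 1: K = P̄·Hᵀ·S⁻¹ = [-1965159/12473924 -2485911/6236962; 2047257/12473924 -2504155/6236962]
step 1: x' = x̄ + K·y = [15409741/12473924, 7300185/12473924]
step 1: P' = (I − K·H)·P̄ = [8767839/12473924 6147627/12473924; 6147627/12473924 8877303/12473924]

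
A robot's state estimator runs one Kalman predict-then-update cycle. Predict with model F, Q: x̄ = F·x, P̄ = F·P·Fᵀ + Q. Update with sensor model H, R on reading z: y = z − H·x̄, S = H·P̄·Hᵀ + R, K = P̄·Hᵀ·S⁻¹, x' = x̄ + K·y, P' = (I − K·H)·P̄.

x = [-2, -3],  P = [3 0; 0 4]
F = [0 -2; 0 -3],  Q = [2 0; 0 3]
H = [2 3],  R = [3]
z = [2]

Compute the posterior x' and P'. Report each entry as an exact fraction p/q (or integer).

x' = [48/119, 107/238]
P' = [198/119 -114/119; -114/119 207/238]

x̄ = F·x = [6, 9]
P̄ = F·P·Fᵀ + Q = [18 24; 24 39]
y = z − H·x̄ = [-37]
S = H·P̄·Hᵀ + R = [714]
K = P̄·Hᵀ·S⁻¹ = [18/119; 55/238]
x' = x̄ + K·y = [48/119, 107/238]
P' = (I − K·H)·P̄ = [198/119 -114/119; -114/119 207/238]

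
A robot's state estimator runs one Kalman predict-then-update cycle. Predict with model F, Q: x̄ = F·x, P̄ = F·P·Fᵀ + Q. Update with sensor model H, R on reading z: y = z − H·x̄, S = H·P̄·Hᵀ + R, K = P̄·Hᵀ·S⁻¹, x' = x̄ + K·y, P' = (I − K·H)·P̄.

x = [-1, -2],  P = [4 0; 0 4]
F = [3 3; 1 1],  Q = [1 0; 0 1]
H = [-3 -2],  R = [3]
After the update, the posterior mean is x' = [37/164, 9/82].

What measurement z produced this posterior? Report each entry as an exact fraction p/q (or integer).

z = [-1]

x̄ = F·x = [-9, -3]
P̄ = F·P·Fᵀ + Q = [73 24; 24 9]
S = H·P̄·Hᵀ + R = [984]
K = P̄·Hᵀ·S⁻¹ = [-89/328; -15/164]
x' − x̄ = [1513/164, 255/82] = K·y
y = (KᵀK)⁻¹·Kᵀ·(x' − x̄) = [-34]
z = y + H·x̄ = [-34] + [33] = [-1]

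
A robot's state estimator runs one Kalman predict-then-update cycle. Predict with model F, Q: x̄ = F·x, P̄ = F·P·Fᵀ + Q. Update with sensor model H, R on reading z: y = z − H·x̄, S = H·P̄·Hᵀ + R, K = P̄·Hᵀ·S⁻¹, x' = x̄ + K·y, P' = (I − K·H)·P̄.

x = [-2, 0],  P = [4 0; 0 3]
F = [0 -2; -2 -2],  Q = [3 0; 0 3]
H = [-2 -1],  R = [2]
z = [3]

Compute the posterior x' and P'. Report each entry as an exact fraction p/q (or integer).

x̄ = F·x = [0, 4]
P̄ = F·P·Fᵀ + Q = [15 12; 12 31]
y = z − H·x̄ = [7]
S = H·P̄·Hᵀ + R = [141]
K = P̄·Hᵀ·S⁻¹ = [-14/47; -55/141]
x' = x̄ + K·y = [-98/47, 179/141]
P' = (I − K·H)·P̄ = [117/47 -206/47; -206/47 1346/141]

x' = [-98/47, 179/141]
P' = [117/47 -206/47; -206/47 1346/141]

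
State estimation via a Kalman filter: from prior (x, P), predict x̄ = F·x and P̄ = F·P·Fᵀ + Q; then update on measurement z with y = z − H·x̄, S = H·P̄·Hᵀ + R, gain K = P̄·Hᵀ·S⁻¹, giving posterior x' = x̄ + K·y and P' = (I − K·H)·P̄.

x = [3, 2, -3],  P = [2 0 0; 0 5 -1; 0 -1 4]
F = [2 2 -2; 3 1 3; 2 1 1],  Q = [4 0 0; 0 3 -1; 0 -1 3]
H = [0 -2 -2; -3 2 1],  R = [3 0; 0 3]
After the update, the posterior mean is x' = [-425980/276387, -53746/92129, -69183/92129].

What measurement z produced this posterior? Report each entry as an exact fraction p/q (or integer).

x̄ = F·x = [16, 2, 5]
P̄ = F·P·Fᵀ + Q = [56 -6 10; -6 56 24; 10 24 18]
S = H·P̄·Hᵀ + R = [491 -380; -380 857]
K = P̄·Hᵀ·S⁻¹ = [-71456/276387 -86510/276387; -26200/92129 4938/92129; -19436/92129 -4748/92129]
x' − x̄ = [-4848172/276387, -238004/92129, -529828/92129] = K·y
y = (KᵀK)⁻¹·Kᵀ·(x' − x̄) = [17, 42]
z = y + H·x̄ = [17, 42] + [-14, -39] = [3, 3]

z = [3, 3]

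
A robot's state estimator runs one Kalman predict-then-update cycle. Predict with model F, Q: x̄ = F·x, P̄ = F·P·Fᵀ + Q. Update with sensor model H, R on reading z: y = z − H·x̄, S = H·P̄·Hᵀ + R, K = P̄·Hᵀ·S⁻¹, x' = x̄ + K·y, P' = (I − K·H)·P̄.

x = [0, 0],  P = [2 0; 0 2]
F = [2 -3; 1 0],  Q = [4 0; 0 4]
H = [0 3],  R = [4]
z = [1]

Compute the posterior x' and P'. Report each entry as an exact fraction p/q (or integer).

x' = [6/29, 9/29]
P' = [798/29 8/29; 8/29 12/29]

x̄ = F·x = [0, 0]
P̄ = F·P·Fᵀ + Q = [30 4; 4 6]
y = z − H·x̄ = [1]
S = H·P̄·Hᵀ + R = [58]
K = P̄·Hᵀ·S⁻¹ = [6/29; 9/29]
x' = x̄ + K·y = [6/29, 9/29]
P' = (I − K·H)·P̄ = [798/29 8/29; 8/29 12/29]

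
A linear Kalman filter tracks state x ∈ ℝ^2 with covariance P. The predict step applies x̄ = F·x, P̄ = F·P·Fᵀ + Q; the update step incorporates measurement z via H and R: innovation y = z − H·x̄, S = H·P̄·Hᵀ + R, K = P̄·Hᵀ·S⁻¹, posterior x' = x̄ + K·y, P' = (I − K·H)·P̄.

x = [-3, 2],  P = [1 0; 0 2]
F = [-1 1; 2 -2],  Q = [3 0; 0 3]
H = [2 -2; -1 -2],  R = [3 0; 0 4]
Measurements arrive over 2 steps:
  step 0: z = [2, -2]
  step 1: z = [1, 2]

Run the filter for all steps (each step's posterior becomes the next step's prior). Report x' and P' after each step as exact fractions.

step 0: x̄ = F·x = [5, -10]
step 0: P̄ = F·P·Fᵀ + Q = [6 -6; -6 15]
step 0: y = z − H·x̄ = [-28, -17]
step 0: S = H·P̄·Hᵀ + R = [135 60; 60 46]
step 0: K = P̄·Hᵀ·S⁻¹ = [124/435 -7/29; -82/435 -8/29]
step 0: x' = x̄ + K·y = [488/435, -14/435]
step 0: P' = (I − K·H)·P̄ = [88/145 26/145; 26/145 67/145]
step 1: x̄ = F·x = [-502/435, 1004/435]
step 1: P̄ = F·P·Fᵀ + Q = [538/145 -206/145; -206/145 847/145]
step 1: y = z − H·x̄ = [1149/145, 792/145]
step 1: S = H·P̄·Hᵀ + R = [7623/145 2724/145; 2724/145 3682/145]
step 1: K = P̄·Hᵀ·S⁻¹ = [6692/23733 -1921/7911; -1418/7911 -716/2637]
step 1: x' = x̄ + K·y = [-1946/7911, -1570/2637]
step 1: P' = (I − K·H)·P̄ = [4792/7911 482/2637; 482/2637 397/879]

step 0: x' = [488/435, -14/435], P' = [88/145 26/145; 26/145 67/145]
step 1: x' = [-1946/7911, -1570/2637], P' = [4792/7911 482/2637; 482/2637 397/879]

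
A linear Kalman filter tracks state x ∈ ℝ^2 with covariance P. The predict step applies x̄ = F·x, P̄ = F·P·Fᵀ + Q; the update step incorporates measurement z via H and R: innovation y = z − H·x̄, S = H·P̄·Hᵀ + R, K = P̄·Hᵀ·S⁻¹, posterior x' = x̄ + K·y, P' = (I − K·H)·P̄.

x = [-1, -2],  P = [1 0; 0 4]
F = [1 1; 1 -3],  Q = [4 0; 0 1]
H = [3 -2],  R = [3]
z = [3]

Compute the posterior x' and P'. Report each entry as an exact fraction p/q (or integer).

x' = [-13/184, -279/184]
P' = [911/368 1293/368; 1293/368 2103/368]

x̄ = F·x = [-3, 5]
P̄ = F·P·Fᵀ + Q = [9 -11; -11 38]
y = z − H·x̄ = [22]
S = H·P̄·Hᵀ + R = [368]
K = P̄·Hᵀ·S⁻¹ = [49/368; -109/368]
x' = x̄ + K·y = [-13/184, -279/184]
P' = (I − K·H)·P̄ = [911/368 1293/368; 1293/368 2103/368]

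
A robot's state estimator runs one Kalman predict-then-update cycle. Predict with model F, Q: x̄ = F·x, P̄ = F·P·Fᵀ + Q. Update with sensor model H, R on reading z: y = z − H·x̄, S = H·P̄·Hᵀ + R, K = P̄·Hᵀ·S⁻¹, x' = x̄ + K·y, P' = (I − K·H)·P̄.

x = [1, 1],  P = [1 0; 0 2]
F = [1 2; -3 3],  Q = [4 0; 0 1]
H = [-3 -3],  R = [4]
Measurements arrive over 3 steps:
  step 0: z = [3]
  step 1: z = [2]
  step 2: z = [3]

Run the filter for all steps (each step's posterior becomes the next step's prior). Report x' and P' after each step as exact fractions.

step 0: x̄ = F·x = [3, 0]
step 0: P̄ = F·P·Fᵀ + Q = [13 9; 9 28]
step 0: y = z − H·x̄ = [12]
step 0: S = H·P̄·Hᵀ + R = [535]
step 0: K = P̄·Hᵀ·S⁻¹ = [-66/535; -111/535]
step 0: x' = x̄ + K·y = [813/535, -1332/535]
step 0: P' = (I − K·H)·P̄ = [2599/535 -2511/535; -2511/535 2659/535]
step 1: x̄ = F·x = [-1851/535, -1287/107]
step 1: P̄ = F·P·Fᵀ + Q = [5331/535 3138/107; 3138/107 18611/107]
step 1: y = z − H·x̄ = [-23788/535]
step 1: S = H·P̄·Hᵀ + R = [1170034/535]
step 1: K = P̄·Hᵀ·S⁻¹ = [-63063/1170034; -326235/1170034]
step 1: x' = x̄ + K·y = [-622047/585017, 216177/585017]
step 1: P' = (I − K·H)·P̄ = [4225251/1170034 -4141167/1170034; -4141167/1170034 4576147/1170034]
step 2: x̄ = F·x = [-189693/585017, 2514672/585017]
step 2: P̄ = F·P·Fᵀ + Q = [10645307/1170034 13602315/585017; 13602315/585017 77461811/585017]
step 2: y = z − H·x̄ = [8729988/585017]
step 2: S = H·P̄·Hᵀ + R = [1984483837/1170034]
step 2: K = P̄·Hᵀ·S⁻¹ = [-113549811/1984483837; -546384756/1984483837]
step 2: x' = x̄ + K·y = [-2337934077/1984483837, 376730208/1984483837]
step 2: P' = (I − K·H)·P̄ = [7035590507/1984483837 -6884190759/1984483837; -6884190759/1984483837 7612703767/1984483837]

step 0: x' = [813/535, -1332/535], P' = [2599/535 -2511/535; -2511/535 2659/535]
step 1: x' = [-622047/585017, 216177/585017], P' = [4225251/1170034 -4141167/1170034; -4141167/1170034 4576147/1170034]
step 2: x' = [-2337934077/1984483837, 376730208/1984483837], P' = [7035590507/1984483837 -6884190759/1984483837; -6884190759/1984483837 7612703767/1984483837]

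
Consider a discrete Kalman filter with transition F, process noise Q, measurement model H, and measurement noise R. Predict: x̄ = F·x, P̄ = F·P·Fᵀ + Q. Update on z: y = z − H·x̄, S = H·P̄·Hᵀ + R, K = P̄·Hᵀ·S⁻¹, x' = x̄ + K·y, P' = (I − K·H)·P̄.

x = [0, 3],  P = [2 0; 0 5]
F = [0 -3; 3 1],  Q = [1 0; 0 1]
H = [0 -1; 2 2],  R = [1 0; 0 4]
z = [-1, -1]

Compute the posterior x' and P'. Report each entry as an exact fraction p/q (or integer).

x̄ = F·x = [-9, 3]
P̄ = F·P·Fᵀ + Q = [46 -15; -15 24]
y = z − H·x̄ = [2, 11]
S = H·P̄·Hᵀ + R = [25 -18; -18 164]
K = P̄·Hᵀ·S⁻¹ = [447/472 455/944; -903/944 9/1888]
x' = x̄ + K·y = [-1703/944, 2151/1888]
P' = (I − K·H)·P̄ = [451/236 -447/472; -447/472 903/944]

x' = [-1703/944, 2151/1888]
P' = [451/236 -447/472; -447/472 903/944]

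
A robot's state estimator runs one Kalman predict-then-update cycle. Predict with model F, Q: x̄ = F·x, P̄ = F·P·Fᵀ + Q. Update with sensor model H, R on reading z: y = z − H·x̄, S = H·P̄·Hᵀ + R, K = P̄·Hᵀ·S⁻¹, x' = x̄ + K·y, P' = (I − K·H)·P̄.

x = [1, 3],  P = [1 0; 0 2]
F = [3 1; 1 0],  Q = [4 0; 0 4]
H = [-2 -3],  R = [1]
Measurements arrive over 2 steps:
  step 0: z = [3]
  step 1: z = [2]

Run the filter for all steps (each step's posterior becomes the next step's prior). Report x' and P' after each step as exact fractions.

step 0: x̄ = F·x = [6, 1]
step 0: P̄ = F·P·Fᵀ + Q = [15 3; 3 5]
step 0: y = z − H·x̄ = [18]
step 0: S = H·P̄·Hᵀ + R = [142]
step 0: K = P̄·Hᵀ·S⁻¹ = [-39/142; -21/142]
step 0: x' = x̄ + K·y = [75/71, -118/71]
step 0: P' = (I − K·H)·P̄ = [609/142 -393/142; -393/142 269/142]
step 1: x̄ = F·x = [107/71, 75/71]
step 1: P̄ = F·P·Fᵀ + Q = [1980/71 717/71; 717/71 1177/142]
step 1: y = z − H·x̄ = [581/71]
step 1: S = H·P̄·Hᵀ + R = [43783/142]
step 1: K = P̄·Hᵀ·S⁻¹ = [-12222/43783; -6399/43783]
step 1: x' = x̄ + K·y = [-34031/43783, -6114/43783]
step 1: P' = (I − K·H)·P̄ = [169038/43783 -108618/43783; -108618/43783 74545/43783]

step 0: x' = [75/71, -118/71], P' = [609/142 -393/142; -393/142 269/142]
step 1: x' = [-34031/43783, -6114/43783], P' = [169038/43783 -108618/43783; -108618/43783 74545/43783]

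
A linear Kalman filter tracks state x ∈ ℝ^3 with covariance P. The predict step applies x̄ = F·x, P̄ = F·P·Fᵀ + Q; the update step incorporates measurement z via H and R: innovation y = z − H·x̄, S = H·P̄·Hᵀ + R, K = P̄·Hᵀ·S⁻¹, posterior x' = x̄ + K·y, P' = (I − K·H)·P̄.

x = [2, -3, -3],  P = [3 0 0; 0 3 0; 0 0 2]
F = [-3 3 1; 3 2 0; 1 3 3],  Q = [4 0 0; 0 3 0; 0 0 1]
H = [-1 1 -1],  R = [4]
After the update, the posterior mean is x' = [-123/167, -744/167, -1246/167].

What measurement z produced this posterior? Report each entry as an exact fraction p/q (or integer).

x̄ = F·x = [-18, 0, -16]
P̄ = F·P·Fᵀ + Q = [60 -9 24; -9 42 27; 24 27 49]
S = H·P̄·Hᵀ + R = [167]
K = P̄·Hᵀ·S⁻¹ = [-93/167; 24/167; -46/167]
x' − x̄ = [2883/167, -744/167, 1426/167] = K·y
y = (KᵀK)⁻¹·Kᵀ·(x' − x̄) = [-31]
z = y + H·x̄ = [-31] + [34] = [3]

z = [3]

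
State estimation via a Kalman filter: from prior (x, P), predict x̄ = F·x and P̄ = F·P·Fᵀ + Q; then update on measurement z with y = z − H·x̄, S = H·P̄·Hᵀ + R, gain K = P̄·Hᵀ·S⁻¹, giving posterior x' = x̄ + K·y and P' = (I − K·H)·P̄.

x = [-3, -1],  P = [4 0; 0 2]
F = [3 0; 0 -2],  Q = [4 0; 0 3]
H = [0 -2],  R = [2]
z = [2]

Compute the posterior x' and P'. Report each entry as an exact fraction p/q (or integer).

x' = [-9, -20/23]
P' = [40 0; 0 11/23]

x̄ = F·x = [-9, 2]
P̄ = F·P·Fᵀ + Q = [40 0; 0 11]
y = z − H·x̄ = [6]
S = H·P̄·Hᵀ + R = [46]
K = P̄·Hᵀ·S⁻¹ = [0; -11/23]
x' = x̄ + K·y = [-9, -20/23]
P' = (I − K·H)·P̄ = [40 0; 0 11/23]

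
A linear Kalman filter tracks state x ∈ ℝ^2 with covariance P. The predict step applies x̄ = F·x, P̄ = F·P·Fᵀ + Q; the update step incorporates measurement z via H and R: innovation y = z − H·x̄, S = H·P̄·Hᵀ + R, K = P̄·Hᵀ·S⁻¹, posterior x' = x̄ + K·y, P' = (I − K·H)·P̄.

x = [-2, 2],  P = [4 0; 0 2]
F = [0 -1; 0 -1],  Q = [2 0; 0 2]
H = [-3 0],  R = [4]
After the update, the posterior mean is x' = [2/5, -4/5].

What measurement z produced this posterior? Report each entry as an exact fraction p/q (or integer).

z = [-2]

x̄ = F·x = [-2, -2]
P̄ = F·P·Fᵀ + Q = [4 2; 2 4]
S = H·P̄·Hᵀ + R = [40]
K = P̄·Hᵀ·S⁻¹ = [-3/10; -3/20]
x' − x̄ = [12/5, 6/5] = K·y
y = (KᵀK)⁻¹·Kᵀ·(x' − x̄) = [-8]
z = y + H·x̄ = [-8] + [6] = [-2]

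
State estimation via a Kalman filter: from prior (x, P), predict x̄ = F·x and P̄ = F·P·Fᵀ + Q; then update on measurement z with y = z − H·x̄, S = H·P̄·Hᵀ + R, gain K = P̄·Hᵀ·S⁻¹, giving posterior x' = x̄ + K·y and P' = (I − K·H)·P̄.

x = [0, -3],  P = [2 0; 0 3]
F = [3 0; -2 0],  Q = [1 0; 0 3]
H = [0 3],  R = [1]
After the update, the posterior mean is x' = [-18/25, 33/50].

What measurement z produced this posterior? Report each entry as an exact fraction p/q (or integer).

z = [2]

x̄ = F·x = [0, 0]
P̄ = F·P·Fᵀ + Q = [19 -12; -12 11]
S = H·P̄·Hᵀ + R = [100]
K = P̄·Hᵀ·S⁻¹ = [-9/25; 33/100]
x' − x̄ = [-18/25, 33/50] = K·y
y = (KᵀK)⁻¹·Kᵀ·(x' − x̄) = [2]
z = y + H·x̄ = [2] + [0] = [2]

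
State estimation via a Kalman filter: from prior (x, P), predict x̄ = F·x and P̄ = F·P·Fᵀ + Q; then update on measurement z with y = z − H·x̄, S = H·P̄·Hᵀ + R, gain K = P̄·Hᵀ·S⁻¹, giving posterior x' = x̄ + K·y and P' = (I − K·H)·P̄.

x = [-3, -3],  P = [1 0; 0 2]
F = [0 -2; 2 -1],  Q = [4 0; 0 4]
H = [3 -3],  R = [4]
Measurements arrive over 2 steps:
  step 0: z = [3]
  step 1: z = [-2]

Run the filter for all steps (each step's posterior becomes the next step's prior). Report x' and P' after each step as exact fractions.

step 0: x' = [102/65, 21/65], P' = [492/65 476/65; 476/65 488/65]
step 1: x' = [12609/11045, 20154/11045], P' = [34576/11045 31436/11045; 31436/11045 33176/11045]

step 0: x̄ = F·x = [6, -3]
step 0: P̄ = F·P·Fᵀ + Q = [12 4; 4 10]
step 0: y = z − H·x̄ = [-24]
step 0: S = H·P̄·Hᵀ + R = [130]
step 0: K = P̄·Hᵀ·S⁻¹ = [12/65; -9/65]
step 0: x' = x̄ + K·y = [102/65, 21/65]
step 0: P' = (I − K·H)·P̄ = [492/65 476/65; 476/65 488/65]
step 1: x̄ = F·x = [-42/65, 183/65]
step 1: P̄ = F·P·Fᵀ + Q = [2212/65 -928/65; -928/65 812/65]
step 1: y = z − H·x̄ = [109/13]
step 1: S = H·P̄·Hᵀ + R = [8836/13]
step 1: K = P̄·Hᵀ·S⁻¹ = [471/2209; -261/2209]
step 1: x' = x̄ + K·y = [12609/11045, 20154/11045]
step 1: P' = (I − K·H)·P̄ = [34576/11045 31436/11045; 31436/11045 33176/11045]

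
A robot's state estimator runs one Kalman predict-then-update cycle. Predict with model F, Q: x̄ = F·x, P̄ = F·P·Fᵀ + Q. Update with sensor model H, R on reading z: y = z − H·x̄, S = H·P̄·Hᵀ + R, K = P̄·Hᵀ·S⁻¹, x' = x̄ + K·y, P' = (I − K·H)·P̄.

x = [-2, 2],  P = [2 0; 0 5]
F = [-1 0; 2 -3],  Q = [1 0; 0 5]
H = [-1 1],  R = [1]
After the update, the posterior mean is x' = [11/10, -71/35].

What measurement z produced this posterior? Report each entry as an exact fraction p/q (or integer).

x̄ = F·x = [2, -10]
P̄ = F·P·Fᵀ + Q = [3 -4; -4 58]
S = H·P̄·Hᵀ + R = [70]
K = P̄·Hᵀ·S⁻¹ = [-1/10; 31/35]
x' − x̄ = [-9/10, 279/35] = K·y
y = (KᵀK)⁻¹·Kᵀ·(x' − x̄) = [9]
z = y + H·x̄ = [9] + [-12] = [-3]

z = [-3]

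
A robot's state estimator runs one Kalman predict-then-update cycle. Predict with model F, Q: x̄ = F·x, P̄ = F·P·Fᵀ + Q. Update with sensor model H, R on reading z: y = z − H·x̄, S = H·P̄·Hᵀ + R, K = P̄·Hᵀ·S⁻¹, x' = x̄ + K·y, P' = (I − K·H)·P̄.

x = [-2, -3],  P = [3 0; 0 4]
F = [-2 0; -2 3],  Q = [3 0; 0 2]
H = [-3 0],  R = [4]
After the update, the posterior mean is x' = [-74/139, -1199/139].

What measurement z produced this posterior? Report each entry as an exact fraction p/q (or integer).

x̄ = F·x = [4, -5]
P̄ = F·P·Fᵀ + Q = [15 12; 12 50]
S = H·P̄·Hᵀ + R = [139]
K = P̄·Hᵀ·S⁻¹ = [-45/139; -36/139]
x' − x̄ = [-630/139, -504/139] = K·y
y = (KᵀK)⁻¹·Kᵀ·(x' − x̄) = [14]
z = y + H·x̄ = [14] + [-12] = [2]

z = [2]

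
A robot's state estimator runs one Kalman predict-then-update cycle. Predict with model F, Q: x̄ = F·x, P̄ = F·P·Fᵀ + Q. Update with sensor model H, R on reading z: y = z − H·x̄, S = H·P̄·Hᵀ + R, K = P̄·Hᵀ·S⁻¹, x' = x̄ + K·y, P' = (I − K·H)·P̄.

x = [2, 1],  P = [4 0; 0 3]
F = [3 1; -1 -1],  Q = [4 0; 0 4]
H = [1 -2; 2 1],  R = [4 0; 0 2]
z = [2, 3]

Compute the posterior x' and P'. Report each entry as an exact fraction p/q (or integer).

x' = [5800/3497, -1100/3497]
P' = [1660/3497 -556/3497; -556/3497 2276/3497]

x̄ = F·x = [7, -3]
P̄ = F·P·Fᵀ + Q = [43 -15; -15 11]
y = z − H·x̄ = [-11, -8]
S = H·P̄·Hᵀ + R = [151 109; 109 125]
K = P̄·Hᵀ·S⁻¹ = [693/3497 1382/3497; -1277/3497 582/3497]
x' = x̄ + K·y = [5800/3497, -1100/3497]
P' = (I − K·H)·P̄ = [1660/3497 -556/3497; -556/3497 2276/3497]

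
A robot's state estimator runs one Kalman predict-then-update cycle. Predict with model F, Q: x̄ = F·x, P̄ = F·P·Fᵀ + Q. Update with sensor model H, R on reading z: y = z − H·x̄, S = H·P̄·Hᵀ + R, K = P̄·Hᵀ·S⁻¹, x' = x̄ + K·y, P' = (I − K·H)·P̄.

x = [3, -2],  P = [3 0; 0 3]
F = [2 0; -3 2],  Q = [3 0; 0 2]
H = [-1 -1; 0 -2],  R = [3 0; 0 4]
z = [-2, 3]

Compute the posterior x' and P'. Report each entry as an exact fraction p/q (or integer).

x̄ = F·x = [6, -13]
P̄ = F·P·Fᵀ + Q = [15 -18; -18 41]
y = z − H·x̄ = [-9, -23]
S = H·P̄·Hᵀ + R = [23 46; 46 168]
K = P̄·Hᵀ·S⁻¹ = [-288/437 15/38; -1/19 -9/19]
x' = x̄ + K·y = [2493/874, -31/19]
P' = (I − K·H)·P̄ = [1209/437 -15/19; -15/19 18/19]

x' = [2493/874, -31/19]
P' = [1209/437 -15/19; -15/19 18/19]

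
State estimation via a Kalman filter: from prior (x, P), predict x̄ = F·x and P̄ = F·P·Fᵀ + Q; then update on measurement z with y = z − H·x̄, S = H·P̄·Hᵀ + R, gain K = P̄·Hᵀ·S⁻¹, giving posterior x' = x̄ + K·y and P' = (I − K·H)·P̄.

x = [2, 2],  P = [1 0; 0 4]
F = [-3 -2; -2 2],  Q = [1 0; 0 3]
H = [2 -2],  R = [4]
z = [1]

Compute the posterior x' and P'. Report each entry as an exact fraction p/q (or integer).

x' = [-23/5, -99/20]
P' = [262/35 244/35; 244/35 521/70]

x̄ = F·x = [-10, 0]
P̄ = F·P·Fᵀ + Q = [26 -10; -10 23]
y = z − H·x̄ = [21]
S = H·P̄·Hᵀ + R = [280]
K = P̄·Hᵀ·S⁻¹ = [9/35; -33/140]
x' = x̄ + K·y = [-23/5, -99/20]
P' = (I − K·H)·P̄ = [262/35 244/35; 244/35 521/70]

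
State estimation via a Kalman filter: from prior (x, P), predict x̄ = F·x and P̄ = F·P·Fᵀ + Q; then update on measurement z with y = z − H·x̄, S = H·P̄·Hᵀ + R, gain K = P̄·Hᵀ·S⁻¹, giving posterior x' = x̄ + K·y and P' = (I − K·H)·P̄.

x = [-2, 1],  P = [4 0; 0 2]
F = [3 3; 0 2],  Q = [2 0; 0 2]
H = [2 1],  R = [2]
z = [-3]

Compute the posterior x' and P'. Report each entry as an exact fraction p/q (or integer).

x' = [-182/71, 301/142]
P' = [132/71 -202/71; -202/71 421/71]

x̄ = F·x = [-3, 2]
P̄ = F·P·Fᵀ + Q = [56 12; 12 10]
y = z − H·x̄ = [1]
S = H·P̄·Hᵀ + R = [284]
K = P̄·Hᵀ·S⁻¹ = [31/71; 17/142]
x' = x̄ + K·y = [-182/71, 301/142]
P' = (I − K·H)·P̄ = [132/71 -202/71; -202/71 421/71]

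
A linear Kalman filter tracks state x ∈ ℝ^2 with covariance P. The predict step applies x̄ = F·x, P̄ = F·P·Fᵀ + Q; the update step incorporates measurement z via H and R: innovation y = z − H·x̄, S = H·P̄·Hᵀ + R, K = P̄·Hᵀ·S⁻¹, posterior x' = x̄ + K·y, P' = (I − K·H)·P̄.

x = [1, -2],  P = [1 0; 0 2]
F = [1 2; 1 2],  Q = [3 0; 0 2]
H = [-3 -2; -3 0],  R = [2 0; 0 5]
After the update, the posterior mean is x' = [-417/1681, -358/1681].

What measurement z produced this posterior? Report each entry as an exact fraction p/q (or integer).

x̄ = F·x = [-3, -3]
P̄ = F·P·Fᵀ + Q = [12 9; 9 11]
S = H·P̄·Hᵀ + R = [262 162; 162 113]
K = P̄·Hᵀ·S⁻¹ = [-135/1681 -342/1681; -1163/3362 432/1681]
x' − x̄ = [4626/1681, 4685/1681] = K·y
y = (KᵀK)⁻¹·Kᵀ·(x' − x̄) = [-14, -8]
z = y + H·x̄ = [-14, -8] + [15, 9] = [1, 1]

z = [1, 1]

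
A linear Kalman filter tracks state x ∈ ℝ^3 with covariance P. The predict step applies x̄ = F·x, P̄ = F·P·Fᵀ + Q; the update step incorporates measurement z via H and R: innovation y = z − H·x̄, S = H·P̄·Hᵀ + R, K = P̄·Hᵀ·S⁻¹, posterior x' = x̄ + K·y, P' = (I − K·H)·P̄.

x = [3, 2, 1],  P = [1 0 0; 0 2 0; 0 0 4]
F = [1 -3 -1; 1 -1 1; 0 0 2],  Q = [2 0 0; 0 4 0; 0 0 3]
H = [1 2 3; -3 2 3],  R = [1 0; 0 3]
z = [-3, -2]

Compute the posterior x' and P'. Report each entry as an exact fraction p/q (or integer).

x' = [-33949/120763, 99359/120763, -175921/120763]
P' = [29879/120763 7053/120763 -4720/120763; 7053/120763 349149/120763 -227904/120763; -4720/120763 -227904/120763 158733/120763]

x̄ = F·x = [-4, 2, 2]
P̄ = F·P·Fᵀ + Q = [25 3 -8; 3 11 8; -8 8 19]
y = z − H·x̄ = [-9, -24]
S = H·P̄·Hᵀ + R = [301 272; 272 647]
K = P̄·Hᵀ·S⁻¹ = [29825/120763 -29897/120763; 21639/120763 -2191/120763; 15671/120763 11517/120763]
x' = x̄ + K·y = [-33949/120763, 99359/120763, -175921/120763]
P' = (I − K·H)·P̄ = [29879/120763 7053/120763 -4720/120763; 7053/120763 349149/120763 -227904/120763; -4720/120763 -227904/120763 158733/120763]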